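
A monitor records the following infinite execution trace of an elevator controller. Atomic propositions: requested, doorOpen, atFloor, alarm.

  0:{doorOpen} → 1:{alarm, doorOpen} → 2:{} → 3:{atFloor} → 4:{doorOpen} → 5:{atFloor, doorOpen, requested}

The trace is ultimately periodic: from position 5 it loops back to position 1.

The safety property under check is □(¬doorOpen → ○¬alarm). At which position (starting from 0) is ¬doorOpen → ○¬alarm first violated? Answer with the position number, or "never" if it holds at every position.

never

¬doorOpen → ○¬alarm holds at every position 0..5, and those are all the positions the trace ever visits, so the invariant □(¬doorOpen → ○¬alarm) is never violated.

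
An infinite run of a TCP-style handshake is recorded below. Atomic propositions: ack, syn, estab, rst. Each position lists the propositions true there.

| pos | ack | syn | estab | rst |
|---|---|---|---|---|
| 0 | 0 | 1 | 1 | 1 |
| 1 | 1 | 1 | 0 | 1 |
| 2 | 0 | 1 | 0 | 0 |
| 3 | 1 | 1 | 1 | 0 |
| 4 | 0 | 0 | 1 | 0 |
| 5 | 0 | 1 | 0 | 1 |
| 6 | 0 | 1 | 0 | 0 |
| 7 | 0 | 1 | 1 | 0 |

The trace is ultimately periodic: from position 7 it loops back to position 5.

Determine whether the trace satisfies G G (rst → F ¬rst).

Satisfied

G (rst → F ¬rst) holds at every position 0..7, and those are all positions ever visited, so G G (rst → F ¬rst) holds.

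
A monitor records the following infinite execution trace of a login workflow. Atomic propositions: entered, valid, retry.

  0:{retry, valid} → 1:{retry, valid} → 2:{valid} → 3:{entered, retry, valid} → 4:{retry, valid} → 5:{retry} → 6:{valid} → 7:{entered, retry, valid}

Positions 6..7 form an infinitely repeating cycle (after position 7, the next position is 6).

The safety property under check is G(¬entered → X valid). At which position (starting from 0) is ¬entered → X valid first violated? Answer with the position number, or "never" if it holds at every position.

4

Check ¬entered → X valid at each position in order: 0 ✓, 1 ✓, 2 ✓, 3 ✓.
At position 4 the labels are {retry, valid} and the next position 5 has {retry}, so ¬entered → X valid is false there. This is the first violation.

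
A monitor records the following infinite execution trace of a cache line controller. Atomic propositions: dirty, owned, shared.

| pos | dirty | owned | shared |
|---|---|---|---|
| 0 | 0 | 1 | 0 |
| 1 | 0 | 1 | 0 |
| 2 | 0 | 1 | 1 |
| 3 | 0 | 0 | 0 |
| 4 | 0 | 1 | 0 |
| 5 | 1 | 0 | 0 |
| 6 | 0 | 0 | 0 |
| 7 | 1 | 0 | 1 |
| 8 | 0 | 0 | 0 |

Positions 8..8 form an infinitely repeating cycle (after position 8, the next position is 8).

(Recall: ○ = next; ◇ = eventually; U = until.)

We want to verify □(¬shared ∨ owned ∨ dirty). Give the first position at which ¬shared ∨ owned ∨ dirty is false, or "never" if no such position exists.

never

¬shared ∨ owned ∨ dirty holds at every position 0..8, and those are all the positions the trace ever visits, so the invariant □(¬shared ∨ owned ∨ dirty) is never violated.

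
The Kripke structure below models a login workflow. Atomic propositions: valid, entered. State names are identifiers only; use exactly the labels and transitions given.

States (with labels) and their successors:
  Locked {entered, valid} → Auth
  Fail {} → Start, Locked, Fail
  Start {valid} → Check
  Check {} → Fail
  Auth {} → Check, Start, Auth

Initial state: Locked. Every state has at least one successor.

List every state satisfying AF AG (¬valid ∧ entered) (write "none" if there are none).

States satisfying AG (¬valid ∧ entered): ∅.
States satisfying AF AG (¬valid ∧ entered): ∅.

none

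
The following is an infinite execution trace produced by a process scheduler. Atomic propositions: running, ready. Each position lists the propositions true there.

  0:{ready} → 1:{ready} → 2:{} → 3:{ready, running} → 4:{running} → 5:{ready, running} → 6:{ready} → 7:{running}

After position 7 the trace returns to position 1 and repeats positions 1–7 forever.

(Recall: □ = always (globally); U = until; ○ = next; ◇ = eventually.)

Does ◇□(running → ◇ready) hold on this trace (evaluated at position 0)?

□(running → ◇ready) holds at position 0, which is reachable from 0, so ◇□(running → ◇ready) holds.

Yes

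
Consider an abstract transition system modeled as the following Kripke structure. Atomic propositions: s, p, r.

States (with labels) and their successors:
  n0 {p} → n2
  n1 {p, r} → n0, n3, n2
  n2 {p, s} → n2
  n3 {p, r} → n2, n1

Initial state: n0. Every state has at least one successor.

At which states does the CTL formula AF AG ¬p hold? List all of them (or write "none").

none

States satisfying AG ¬p: ∅.
States satisfying AF AG ¬p: ∅.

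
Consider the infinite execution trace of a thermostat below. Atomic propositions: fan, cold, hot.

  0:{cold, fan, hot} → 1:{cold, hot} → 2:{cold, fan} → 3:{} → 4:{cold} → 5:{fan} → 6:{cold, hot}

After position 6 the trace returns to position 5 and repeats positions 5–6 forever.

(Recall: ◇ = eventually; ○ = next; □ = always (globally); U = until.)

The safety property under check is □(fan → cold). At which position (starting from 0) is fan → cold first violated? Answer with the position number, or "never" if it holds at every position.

5

Check fan → cold at each position in order: 0 ✓, 1 ✓, 2 ✓, 3 ✓, 4 ✓.
At position 5 the labels are {fan}, so fan → cold is false there. This is the first violation.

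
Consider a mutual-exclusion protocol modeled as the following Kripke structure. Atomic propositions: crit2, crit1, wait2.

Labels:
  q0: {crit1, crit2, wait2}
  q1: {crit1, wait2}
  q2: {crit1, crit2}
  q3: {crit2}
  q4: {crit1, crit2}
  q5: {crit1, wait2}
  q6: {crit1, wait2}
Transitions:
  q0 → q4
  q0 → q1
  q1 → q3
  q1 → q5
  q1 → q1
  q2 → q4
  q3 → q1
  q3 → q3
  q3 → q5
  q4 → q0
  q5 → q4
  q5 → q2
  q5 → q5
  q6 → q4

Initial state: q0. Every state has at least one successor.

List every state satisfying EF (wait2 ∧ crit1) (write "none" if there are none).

States satisfying wait2 ∧ crit1: {q0, q1, q5, q6}.
States satisfying EF (wait2 ∧ crit1): {q0, q1, q2, q3, q4, q5, q6}.

{q0, q1, q2, q3, q4, q5, q6}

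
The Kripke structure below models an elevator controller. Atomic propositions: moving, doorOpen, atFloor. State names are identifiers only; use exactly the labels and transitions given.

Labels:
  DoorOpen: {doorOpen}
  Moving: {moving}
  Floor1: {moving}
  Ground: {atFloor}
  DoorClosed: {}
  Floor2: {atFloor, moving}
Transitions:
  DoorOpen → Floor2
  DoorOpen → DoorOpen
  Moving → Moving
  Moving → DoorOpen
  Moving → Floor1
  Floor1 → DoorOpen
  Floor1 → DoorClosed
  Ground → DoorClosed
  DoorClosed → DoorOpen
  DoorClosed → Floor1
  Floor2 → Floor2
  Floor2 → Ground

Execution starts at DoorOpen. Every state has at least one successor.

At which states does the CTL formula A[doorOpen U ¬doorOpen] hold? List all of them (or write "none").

{Moving, Floor1, Ground, DoorClosed, Floor2}

States satisfying doorOpen: {DoorOpen}.
States satisfying ¬doorOpen: {Moving, Floor1, Ground, DoorClosed, Floor2}.
States satisfying A[doorOpen U ¬doorOpen]: {Moving, Floor1, Ground, DoorClosed, Floor2}.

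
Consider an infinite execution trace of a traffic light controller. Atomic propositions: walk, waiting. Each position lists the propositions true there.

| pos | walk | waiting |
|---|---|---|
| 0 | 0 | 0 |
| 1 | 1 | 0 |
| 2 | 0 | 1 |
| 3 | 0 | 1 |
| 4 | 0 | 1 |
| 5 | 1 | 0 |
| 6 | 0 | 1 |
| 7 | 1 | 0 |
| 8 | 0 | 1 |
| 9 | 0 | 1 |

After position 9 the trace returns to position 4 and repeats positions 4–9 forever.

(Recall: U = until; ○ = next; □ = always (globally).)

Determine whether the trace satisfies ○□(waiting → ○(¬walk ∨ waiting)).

The position after 0 is 1; □(waiting → ○(¬walk ∨ waiting)) is false there.

No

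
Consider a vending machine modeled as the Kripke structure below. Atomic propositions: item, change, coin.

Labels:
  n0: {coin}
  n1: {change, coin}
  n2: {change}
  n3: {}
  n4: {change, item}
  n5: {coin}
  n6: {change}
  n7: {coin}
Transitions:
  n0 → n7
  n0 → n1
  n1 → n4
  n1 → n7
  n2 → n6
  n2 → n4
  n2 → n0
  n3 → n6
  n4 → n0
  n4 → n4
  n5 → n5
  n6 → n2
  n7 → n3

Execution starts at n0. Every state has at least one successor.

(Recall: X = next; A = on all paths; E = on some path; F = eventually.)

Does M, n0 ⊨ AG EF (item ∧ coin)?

Violated

States satisfying EF (item ∧ coin): ∅.
States satisfying AG EF (item ∧ coin): ∅.
n0 is reachable from n0 and violates EF (item ∧ coin), so AG fails at n0.
n0 ∉ Sat(AG EF (item ∧ coin)).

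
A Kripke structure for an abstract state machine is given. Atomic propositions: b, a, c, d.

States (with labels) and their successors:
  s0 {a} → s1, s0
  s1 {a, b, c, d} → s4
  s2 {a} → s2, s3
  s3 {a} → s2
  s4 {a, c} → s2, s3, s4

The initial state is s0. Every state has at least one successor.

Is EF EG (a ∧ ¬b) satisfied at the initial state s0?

Holds

States satisfying EG (a ∧ ¬b): {s0, s2, s3, s4}.
States satisfying EF EG (a ∧ ¬b): {s0, s1, s2, s3, s4}.
Some path from s0 reaches a state where EG (a ∧ ¬b) holds.
s0 ∈ Sat(EF EG (a ∧ ¬b)).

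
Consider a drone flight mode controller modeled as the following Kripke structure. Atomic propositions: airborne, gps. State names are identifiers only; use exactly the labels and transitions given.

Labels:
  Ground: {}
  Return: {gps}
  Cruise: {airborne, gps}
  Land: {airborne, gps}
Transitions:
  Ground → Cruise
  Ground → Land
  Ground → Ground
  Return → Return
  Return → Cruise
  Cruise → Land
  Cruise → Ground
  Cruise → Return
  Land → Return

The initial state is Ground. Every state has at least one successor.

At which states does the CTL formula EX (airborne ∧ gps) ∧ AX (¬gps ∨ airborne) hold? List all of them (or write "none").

States satisfying airborne ∧ gps: {Cruise, Land}.
States satisfying EX (airborne ∧ gps): {Ground, Return, Cruise}.
States satisfying ¬gps ∨ airborne: {Ground, Cruise, Land}.
States satisfying AX (¬gps ∨ airborne): {Ground}.
States satisfying EX (airborne ∧ gps) ∧ AX (¬gps ∨ airborne): {Ground}.

{Ground}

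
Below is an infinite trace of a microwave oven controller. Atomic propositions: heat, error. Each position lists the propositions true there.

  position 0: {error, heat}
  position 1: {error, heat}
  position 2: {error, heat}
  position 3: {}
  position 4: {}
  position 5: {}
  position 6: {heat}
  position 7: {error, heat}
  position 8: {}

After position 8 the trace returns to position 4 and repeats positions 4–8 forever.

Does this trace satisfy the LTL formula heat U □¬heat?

Does not hold

Walking from position 0: at position 3, □¬heat has not yet held and heat fails, so heat U □¬heat is false.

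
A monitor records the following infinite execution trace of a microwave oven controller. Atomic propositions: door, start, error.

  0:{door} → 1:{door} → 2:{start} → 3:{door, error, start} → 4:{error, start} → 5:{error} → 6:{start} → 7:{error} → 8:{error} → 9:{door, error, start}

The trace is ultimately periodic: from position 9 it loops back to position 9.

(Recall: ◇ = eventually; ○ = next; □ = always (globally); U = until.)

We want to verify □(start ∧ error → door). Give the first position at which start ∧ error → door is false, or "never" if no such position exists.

Check start ∧ error → door at each position in order: 0 ✓, 1 ✓, 2 ✓, 3 ✓.
At position 4 the labels are {error, start}, so start ∧ error → door is false there. This is the first violation.

4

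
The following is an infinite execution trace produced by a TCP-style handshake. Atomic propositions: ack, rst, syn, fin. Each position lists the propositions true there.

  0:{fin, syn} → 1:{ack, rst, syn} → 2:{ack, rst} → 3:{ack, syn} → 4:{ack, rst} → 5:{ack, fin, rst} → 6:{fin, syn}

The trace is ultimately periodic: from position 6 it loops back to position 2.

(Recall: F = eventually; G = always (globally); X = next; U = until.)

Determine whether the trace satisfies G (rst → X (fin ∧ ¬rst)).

No

rst → X (fin ∧ ¬rst) must hold at every position from 0 onward. It fails at position 1, so G (rst → X (fin ∧ ¬rst)) is false.
Positions where rst holds: 1, 2, 4, 5.
Check X (fin ∧ ¬rst) at each: 1→fails, 2→fails, 4→fails, 5→ok.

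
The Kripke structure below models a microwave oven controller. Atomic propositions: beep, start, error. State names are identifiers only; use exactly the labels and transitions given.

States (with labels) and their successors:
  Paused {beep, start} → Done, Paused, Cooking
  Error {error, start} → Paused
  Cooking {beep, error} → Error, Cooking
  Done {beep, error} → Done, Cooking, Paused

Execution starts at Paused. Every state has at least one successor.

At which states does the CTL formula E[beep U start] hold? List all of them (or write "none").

States satisfying beep: {Paused, Cooking, Done}.
States satisfying start: {Paused, Error}.
States satisfying E[beep U start]: {Paused, Error, Cooking, Done}.

{Paused, Error, Cooking, Done}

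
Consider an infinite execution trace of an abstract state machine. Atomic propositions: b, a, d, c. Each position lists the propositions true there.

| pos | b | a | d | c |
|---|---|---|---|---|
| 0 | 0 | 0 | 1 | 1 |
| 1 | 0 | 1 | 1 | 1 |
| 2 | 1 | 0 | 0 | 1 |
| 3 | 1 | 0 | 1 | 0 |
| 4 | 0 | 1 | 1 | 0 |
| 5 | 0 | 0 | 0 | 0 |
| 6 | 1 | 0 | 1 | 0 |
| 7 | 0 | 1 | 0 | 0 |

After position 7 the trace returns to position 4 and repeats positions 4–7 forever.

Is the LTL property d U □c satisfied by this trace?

Does not hold

Walking from position 0: at position 2, □c has not yet held and d fails, so d U □c is false.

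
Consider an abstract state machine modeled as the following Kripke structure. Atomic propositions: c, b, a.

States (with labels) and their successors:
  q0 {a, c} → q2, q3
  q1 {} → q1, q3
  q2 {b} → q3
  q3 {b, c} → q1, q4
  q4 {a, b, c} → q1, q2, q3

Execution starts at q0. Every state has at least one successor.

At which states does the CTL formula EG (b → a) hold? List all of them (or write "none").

{q1, q4}

States satisfying b → a: {q0, q1, q4}.
States satisfying EG (b → a): {q1, q4}.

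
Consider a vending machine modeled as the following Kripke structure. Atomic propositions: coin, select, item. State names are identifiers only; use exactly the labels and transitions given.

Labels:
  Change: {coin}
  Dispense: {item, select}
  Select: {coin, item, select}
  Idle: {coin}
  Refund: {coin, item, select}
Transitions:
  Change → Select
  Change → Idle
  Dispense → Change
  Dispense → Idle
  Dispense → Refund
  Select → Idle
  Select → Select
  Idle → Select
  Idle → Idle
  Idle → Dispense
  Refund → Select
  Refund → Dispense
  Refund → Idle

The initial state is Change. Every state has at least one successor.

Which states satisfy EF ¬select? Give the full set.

{Change, Dispense, Select, Idle, Refund}

States satisfying ¬select: {Change, Idle}.
States satisfying EF ¬select: {Change, Dispense, Select, Idle, Refund}.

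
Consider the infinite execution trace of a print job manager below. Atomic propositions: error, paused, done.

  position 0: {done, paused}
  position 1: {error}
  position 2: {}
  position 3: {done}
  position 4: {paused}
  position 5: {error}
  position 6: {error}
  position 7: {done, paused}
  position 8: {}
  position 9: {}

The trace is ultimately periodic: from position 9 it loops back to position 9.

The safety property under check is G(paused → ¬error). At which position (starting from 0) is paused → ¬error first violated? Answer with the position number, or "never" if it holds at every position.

paused → ¬error holds at every position 0..9, and those are all the positions the trace ever visits, so the invariant G(paused → ¬error) is never violated.

never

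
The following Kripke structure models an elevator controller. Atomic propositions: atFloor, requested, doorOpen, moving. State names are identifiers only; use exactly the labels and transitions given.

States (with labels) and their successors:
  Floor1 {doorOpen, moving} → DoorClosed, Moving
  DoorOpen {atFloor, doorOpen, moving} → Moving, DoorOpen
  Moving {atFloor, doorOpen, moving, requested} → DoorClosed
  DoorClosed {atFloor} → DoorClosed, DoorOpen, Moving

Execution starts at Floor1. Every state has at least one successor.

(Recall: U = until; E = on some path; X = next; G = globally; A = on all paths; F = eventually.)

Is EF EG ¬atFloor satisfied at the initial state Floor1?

States satisfying EG ¬atFloor: ∅.
States satisfying EF EG ¬atFloor: ∅.
No suitable path/successor from Floor1 witnesses the formula.
Floor1 ∉ Sat(EF EG ¬atFloor).

Violated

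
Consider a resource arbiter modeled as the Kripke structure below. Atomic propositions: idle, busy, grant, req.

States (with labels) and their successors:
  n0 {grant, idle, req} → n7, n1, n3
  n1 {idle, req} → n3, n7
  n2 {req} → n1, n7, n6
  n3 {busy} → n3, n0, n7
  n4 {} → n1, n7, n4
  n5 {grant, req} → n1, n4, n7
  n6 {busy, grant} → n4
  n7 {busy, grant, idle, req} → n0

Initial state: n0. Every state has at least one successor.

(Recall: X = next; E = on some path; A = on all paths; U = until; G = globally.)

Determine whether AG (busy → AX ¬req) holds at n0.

States satisfying busy → AX ¬req: {n0, n1, n2, n4, n5, n6}.
States satisfying AG (busy → AX ¬req): ∅.
n3 is reachable from n0 and violates busy → AX ¬req, so AG fails at n0.
n0 ∉ Sat(AG (busy → AX ¬req)).

Violated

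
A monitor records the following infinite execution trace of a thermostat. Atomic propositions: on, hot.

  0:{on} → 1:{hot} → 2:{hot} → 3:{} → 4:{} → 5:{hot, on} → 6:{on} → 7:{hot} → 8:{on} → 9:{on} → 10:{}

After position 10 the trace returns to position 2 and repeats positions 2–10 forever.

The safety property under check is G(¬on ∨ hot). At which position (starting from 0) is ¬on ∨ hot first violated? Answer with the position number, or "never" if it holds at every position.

At position 0 the labels are {on}, so ¬on ∨ hot is false there. This is the first violation.

0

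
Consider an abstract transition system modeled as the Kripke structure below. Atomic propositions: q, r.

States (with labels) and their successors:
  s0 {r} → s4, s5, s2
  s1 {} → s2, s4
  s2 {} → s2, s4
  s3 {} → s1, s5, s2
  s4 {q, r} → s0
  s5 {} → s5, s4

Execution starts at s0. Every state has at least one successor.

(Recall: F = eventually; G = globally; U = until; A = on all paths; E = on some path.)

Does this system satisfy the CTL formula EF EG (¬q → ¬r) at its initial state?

States satisfying EG (¬q → ¬r): {s1, s2, s3, s5}.
States satisfying EF EG (¬q → ¬r): {s0, s1, s2, s3, s4, s5}.
Some path from s0 reaches a state where EG (¬q → ¬r) holds.
s0 ∈ Sat(EF EG (¬q → ¬r)).

Satisfied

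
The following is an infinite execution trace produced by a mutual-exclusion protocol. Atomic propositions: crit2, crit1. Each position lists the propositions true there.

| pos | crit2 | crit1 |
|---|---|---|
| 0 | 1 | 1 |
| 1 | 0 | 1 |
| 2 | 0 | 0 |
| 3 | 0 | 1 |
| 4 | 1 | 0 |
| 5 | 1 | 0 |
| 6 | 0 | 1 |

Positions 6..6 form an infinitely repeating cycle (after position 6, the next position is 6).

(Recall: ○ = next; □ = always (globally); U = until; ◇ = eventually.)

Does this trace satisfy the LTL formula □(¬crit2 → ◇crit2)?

No

¬crit2 → ◇crit2 must hold at every position from 0 onward. It fails at position 6, so □(¬crit2 → ◇crit2) is false.
Positions where ¬crit2 holds: 1, 2, 3, 6.
Check ◇crit2 at each: 1→ok, 2→ok, 3→ok, 6→fails.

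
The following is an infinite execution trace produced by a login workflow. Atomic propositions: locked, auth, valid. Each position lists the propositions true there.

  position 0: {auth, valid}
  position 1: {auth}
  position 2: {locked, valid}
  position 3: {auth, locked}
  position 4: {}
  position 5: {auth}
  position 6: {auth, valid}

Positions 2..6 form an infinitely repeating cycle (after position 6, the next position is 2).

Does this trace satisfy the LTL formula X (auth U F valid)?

Satisfied

The position after 0 is 1; auth U F valid is true there.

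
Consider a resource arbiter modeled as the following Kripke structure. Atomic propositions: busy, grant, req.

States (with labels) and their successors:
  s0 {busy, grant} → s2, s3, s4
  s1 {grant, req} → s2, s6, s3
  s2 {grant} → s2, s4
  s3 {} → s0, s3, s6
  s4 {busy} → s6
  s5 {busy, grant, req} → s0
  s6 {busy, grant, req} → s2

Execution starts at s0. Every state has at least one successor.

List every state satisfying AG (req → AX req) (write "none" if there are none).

States satisfying req → AX req: {s0, s2, s3, s4}.
States satisfying AG (req → AX req): ∅.

none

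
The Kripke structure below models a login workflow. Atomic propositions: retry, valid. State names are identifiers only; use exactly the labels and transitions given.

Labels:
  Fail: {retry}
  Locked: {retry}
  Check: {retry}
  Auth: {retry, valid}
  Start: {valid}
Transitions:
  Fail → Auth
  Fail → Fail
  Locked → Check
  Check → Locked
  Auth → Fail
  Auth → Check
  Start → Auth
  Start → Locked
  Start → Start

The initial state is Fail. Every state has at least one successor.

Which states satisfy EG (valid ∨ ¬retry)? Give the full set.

States satisfying valid ∨ ¬retry: {Auth, Start}.
States satisfying EG (valid ∨ ¬retry): {Start}.

{Start}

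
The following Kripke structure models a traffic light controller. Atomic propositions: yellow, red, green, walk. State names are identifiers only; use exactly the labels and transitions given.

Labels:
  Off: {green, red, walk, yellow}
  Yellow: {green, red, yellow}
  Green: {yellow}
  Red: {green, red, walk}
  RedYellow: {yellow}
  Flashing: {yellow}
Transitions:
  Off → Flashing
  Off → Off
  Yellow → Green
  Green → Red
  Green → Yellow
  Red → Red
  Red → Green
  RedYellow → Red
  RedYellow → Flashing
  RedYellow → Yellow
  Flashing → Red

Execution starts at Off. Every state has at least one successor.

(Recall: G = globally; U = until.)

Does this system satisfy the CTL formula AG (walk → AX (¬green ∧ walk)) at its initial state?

States satisfying walk → AX (¬green ∧ walk): {Yellow, Green, RedYellow, Flashing}.
States satisfying AG (walk → AX (¬green ∧ walk)): ∅.
Off is reachable from Off and violates walk → AX (¬green ∧ walk), so AG fails at Off.
Off ∉ Sat(AG (walk → AX (¬green ∧ walk))).

No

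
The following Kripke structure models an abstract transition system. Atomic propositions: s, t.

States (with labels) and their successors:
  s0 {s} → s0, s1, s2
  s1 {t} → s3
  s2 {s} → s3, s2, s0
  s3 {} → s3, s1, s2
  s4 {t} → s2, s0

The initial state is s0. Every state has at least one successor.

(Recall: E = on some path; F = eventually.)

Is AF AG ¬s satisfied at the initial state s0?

States satisfying AG ¬s: ∅.
States satisfying AF AG ¬s: ∅.
There is a path from s0 along which AG ¬s never holds.
s0 ∉ Sat(AF AG ¬s).

No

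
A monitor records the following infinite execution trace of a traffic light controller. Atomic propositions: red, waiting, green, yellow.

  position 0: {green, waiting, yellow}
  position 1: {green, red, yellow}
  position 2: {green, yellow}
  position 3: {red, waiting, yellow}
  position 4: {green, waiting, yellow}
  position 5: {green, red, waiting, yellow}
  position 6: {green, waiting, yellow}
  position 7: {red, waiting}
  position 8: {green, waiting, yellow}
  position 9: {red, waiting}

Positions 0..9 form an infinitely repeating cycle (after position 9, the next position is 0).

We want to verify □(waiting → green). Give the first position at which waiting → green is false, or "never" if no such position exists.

3

Check waiting → green at each position in order: 0 ✓, 1 ✓, 2 ✓.
At position 3 the labels are {red, waiting, yellow}, so waiting → green is false there. This is the first violation.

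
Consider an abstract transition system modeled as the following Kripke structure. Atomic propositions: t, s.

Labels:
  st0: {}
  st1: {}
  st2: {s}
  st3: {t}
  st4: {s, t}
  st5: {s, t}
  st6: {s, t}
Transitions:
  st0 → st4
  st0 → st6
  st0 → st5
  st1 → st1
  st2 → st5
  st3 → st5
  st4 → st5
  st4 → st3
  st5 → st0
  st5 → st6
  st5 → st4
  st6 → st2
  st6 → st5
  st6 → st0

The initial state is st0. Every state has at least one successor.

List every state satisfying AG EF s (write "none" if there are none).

{st0, st2, st3, st4, st5, st6}

States satisfying EF s: {st0, st2, st3, st4, st5, st6}.
States satisfying AG EF s: {st0, st2, st3, st4, st5, st6}.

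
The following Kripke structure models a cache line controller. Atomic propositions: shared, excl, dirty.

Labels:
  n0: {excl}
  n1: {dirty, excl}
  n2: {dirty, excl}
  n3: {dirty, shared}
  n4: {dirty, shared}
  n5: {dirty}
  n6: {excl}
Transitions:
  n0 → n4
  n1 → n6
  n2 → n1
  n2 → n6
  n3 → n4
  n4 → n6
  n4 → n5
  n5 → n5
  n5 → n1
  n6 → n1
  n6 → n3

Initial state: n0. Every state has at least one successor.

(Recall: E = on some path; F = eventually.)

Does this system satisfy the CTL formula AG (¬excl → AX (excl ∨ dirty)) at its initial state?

Yes

States satisfying ¬excl → AX (excl ∨ dirty): {n0, n1, n2, n3, n4, n5, n6}.
States satisfying AG (¬excl → AX (excl ∨ dirty)): {n0, n1, n2, n3, n4, n5, n6}.
Every state reachable from n0 satisfies ¬excl → AX (excl ∨ dirty).
n0 ∈ Sat(AG (¬excl → AX (excl ∨ dirty))).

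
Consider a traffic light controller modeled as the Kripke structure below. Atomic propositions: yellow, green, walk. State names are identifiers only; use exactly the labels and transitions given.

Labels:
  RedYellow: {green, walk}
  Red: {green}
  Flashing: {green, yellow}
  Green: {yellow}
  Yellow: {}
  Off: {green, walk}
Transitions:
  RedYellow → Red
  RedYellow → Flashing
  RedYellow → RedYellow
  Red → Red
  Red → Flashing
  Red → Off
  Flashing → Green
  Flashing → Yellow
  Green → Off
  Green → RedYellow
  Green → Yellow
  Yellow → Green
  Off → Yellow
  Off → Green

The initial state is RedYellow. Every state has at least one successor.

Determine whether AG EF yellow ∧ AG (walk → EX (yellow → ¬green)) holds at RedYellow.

Holds

States satisfying EF yellow: {RedYellow, Red, Flashing, Green, Yellow, Off}.
States satisfying AG EF yellow: {RedYellow, Red, Flashing, Green, Yellow, Off}.
States satisfying walk → EX (yellow → ¬green): {RedYellow, Red, Flashing, Green, Yellow, Off}.
States satisfying AG (walk → EX (yellow → ¬green)): {RedYellow, Red, Flashing, Green, Yellow, Off}.
States satisfying AG EF yellow ∧ AG (walk → EX (yellow → ¬green)): {RedYellow, Red, Flashing, Green, Yellow, Off}.
RedYellow ∈ Sat(AG EF yellow ∧ AG (walk → EX (yellow → ¬green))).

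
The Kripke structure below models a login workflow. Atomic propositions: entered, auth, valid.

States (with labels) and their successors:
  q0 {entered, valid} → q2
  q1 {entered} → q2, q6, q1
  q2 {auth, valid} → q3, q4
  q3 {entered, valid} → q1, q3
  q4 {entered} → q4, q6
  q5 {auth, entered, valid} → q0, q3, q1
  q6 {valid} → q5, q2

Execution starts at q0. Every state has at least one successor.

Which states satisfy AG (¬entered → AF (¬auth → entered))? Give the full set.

{q0, q1, q2, q3, q4, q5, q6}

States satisfying ¬entered → AF (¬auth → entered): {q0, q1, q2, q3, q4, q5, q6}.
States satisfying AG (¬entered → AF (¬auth → entered)): {q0, q1, q2, q3, q4, q5, q6}.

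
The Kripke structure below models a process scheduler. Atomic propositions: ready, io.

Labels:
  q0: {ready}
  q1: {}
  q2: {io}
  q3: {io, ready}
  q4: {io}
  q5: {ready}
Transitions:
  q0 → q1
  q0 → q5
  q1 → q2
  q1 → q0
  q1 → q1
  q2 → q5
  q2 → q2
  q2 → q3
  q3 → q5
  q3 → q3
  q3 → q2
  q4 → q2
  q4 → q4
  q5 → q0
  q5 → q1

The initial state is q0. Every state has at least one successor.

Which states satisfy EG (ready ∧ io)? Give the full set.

{q3}

States satisfying ready ∧ io: {q3}.
States satisfying EG (ready ∧ io): {q3}.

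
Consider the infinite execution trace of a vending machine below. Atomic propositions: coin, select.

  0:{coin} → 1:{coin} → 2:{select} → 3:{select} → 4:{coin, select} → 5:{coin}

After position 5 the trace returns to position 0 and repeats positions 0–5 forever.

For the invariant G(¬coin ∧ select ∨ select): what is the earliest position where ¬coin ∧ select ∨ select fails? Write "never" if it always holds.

0

At position 0 the labels are {coin}, so ¬coin ∧ select ∨ select is false there. This is the first violation.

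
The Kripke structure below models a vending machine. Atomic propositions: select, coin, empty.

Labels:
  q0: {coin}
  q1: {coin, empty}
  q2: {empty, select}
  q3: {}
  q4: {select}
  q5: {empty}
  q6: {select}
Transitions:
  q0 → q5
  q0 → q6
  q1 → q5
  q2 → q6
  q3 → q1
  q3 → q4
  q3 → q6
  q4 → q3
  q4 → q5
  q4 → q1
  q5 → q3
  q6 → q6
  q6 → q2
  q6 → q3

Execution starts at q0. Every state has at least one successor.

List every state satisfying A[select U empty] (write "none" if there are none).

{q1, q2, q5}

States satisfying select: {q2, q4, q6}.
States satisfying empty: {q1, q2, q5}.
States satisfying A[select U empty]: {q1, q2, q5}.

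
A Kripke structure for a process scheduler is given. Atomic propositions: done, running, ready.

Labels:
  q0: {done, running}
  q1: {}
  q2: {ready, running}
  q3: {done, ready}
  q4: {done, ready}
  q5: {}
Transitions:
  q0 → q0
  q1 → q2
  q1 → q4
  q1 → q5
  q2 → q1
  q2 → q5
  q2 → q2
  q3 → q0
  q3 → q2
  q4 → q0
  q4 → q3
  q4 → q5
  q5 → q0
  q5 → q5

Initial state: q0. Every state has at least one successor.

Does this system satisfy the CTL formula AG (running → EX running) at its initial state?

Holds

States satisfying running → EX running: {q0, q1, q2, q3, q4, q5}.
States satisfying AG (running → EX running): {q0, q1, q2, q3, q4, q5}.
Every state reachable from q0 satisfies running → EX running.
q0 ∈ Sat(AG (running → EX running)).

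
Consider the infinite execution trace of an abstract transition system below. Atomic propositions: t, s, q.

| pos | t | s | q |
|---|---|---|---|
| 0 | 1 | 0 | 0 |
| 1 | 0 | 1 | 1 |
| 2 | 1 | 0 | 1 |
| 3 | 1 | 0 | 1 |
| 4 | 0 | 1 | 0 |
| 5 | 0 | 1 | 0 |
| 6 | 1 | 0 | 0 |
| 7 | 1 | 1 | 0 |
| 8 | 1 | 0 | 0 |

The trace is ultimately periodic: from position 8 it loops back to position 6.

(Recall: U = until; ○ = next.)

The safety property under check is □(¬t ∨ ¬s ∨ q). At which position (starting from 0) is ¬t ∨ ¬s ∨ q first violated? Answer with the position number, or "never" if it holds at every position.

7

Check ¬t ∨ ¬s ∨ q at each position in order: 0 ✓, 1 ✓, 2 ✓, 3 ✓, 4 ✓, 5 ✓, 6 ✓.
At position 7 the labels are {s, t}, so ¬t ∨ ¬s ∨ q is false there. This is the first violation.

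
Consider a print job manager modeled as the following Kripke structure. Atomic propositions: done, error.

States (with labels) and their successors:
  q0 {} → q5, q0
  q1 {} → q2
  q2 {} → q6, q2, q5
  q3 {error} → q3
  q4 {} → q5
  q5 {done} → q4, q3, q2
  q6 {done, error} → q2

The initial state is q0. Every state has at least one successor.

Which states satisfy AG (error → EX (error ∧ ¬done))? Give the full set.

{q3}

States satisfying error → EX (error ∧ ¬done): {q0, q1, q2, q3, q4, q5}.
States satisfying AG (error → EX (error ∧ ¬done)): {q3}.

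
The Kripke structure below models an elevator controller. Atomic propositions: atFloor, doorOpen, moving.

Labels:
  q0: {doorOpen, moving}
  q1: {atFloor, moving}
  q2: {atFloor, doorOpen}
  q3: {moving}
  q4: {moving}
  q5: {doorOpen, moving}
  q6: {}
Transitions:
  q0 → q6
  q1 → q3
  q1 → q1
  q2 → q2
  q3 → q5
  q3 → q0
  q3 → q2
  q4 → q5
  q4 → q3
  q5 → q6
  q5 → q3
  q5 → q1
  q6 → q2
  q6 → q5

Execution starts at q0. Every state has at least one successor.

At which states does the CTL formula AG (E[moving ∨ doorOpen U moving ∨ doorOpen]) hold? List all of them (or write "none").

{q2}

States satisfying E[moving ∨ doorOpen U moving ∨ doorOpen]: {q0, q1, q2, q3, q4, q5}.
States satisfying AG (E[moving ∨ doorOpen U moving ∨ doorOpen]): {q2}.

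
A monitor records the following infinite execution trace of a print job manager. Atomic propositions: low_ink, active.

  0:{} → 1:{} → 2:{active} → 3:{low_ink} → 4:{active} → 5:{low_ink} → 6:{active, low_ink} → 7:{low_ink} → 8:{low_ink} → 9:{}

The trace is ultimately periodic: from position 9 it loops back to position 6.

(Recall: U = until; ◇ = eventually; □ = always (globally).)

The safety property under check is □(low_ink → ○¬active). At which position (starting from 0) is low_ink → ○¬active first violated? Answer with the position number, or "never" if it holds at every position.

3

Check low_ink → ○¬active at each position in order: 0 ✓, 1 ✓, 2 ✓.
At position 3 the labels are {low_ink} and the next position 4 has {active}, so low_ink → ○¬active is false there. This is the first violation.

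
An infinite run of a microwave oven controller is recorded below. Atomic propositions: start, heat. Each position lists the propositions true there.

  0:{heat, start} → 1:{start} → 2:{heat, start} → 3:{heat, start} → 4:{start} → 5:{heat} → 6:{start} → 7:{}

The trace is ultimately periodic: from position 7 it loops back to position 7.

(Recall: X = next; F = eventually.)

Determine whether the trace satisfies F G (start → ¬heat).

G (start → ¬heat) holds at position 4, which is reachable from 0, so F G (start → ¬heat) holds.

Holds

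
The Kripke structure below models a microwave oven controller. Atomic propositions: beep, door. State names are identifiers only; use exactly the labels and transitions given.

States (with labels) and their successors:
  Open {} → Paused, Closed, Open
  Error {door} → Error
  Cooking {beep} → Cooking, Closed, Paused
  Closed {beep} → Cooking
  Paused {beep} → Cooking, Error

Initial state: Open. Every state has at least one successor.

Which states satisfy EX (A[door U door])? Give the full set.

{Error, Paused}

States satisfying A[door U door]: {Error}.
States satisfying EX (A[door U door]): {Error, Paused}.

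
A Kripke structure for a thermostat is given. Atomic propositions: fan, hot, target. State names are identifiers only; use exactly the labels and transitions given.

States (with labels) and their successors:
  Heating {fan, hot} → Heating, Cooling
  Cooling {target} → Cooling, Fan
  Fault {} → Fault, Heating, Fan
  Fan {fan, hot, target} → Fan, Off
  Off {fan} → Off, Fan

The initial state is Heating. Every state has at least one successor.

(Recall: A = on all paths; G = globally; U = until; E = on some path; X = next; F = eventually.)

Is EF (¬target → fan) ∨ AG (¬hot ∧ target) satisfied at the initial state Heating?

States satisfying ¬target → fan: {Heating, Cooling, Fan, Off}.
States satisfying EF (¬target → fan): {Heating, Cooling, Fault, Fan, Off}.
States satisfying ¬hot ∧ target: {Cooling}.
States satisfying AG (¬hot ∧ target): ∅.
States satisfying EF (¬target → fan) ∨ AG (¬hot ∧ target): {Heating, Cooling, Fault, Fan, Off}.
Heating ∈ Sat(EF (¬target → fan) ∨ AG (¬hot ∧ target)).

Yes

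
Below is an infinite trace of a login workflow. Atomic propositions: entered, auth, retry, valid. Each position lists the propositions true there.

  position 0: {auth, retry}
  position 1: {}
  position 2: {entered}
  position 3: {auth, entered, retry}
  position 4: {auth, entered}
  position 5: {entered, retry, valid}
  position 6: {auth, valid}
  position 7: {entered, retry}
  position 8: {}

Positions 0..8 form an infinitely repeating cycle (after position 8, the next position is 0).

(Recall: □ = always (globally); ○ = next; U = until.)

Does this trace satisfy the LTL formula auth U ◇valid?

Yes

Walking from position 0: ◇valid first holds at position 0, and auth holds at every earlier position along the way, so auth U ◇valid holds.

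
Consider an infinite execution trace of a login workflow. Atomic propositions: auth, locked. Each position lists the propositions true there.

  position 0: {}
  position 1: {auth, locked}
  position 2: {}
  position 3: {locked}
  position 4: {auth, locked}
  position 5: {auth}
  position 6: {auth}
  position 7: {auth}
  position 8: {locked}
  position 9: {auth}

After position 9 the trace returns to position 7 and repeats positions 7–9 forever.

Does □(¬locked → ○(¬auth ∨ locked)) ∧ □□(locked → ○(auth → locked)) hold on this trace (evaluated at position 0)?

Violated

¬locked → ○(¬auth ∨ locked) must hold at every position from 0 onward. It fails at position 5, so □(¬locked → ○(¬auth ∨ locked)) is false.
Positions where ¬locked holds: 0, 2, 5, 6, 7, 9.
Check ○(¬auth ∨ locked) at each: 0→ok, 2→ok, 5→fails, 6→fails, 7→ok, 9→fails.
□(locked → ○(auth → locked)) must hold at every position from 0 onward. It fails at position 0, so □□(locked → ○(auth → locked)) is false.
At position 0: □(¬locked → ○(¬auth ∨ locked)) is false; □□(locked → ○(auth → locked)) is false; so □(¬locked → ○(¬auth ∨ locked)) ∧ □□(locked → ○(auth → locked)) is false.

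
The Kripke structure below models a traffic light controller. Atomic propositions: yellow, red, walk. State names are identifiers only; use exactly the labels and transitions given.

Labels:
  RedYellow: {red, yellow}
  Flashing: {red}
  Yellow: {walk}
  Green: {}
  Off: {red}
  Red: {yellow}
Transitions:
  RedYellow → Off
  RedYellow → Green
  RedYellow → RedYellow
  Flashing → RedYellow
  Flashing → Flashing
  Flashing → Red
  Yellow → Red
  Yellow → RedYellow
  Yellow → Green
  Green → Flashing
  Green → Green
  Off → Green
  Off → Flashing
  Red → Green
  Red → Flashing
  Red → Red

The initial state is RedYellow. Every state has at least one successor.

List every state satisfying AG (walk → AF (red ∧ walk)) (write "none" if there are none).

States satisfying walk → AF (red ∧ walk): {RedYellow, Flashing, Green, Off, Red}.
States satisfying AG (walk → AF (red ∧ walk)): {RedYellow, Flashing, Green, Off, Red}.

{RedYellow, Flashing, Green, Off, Red}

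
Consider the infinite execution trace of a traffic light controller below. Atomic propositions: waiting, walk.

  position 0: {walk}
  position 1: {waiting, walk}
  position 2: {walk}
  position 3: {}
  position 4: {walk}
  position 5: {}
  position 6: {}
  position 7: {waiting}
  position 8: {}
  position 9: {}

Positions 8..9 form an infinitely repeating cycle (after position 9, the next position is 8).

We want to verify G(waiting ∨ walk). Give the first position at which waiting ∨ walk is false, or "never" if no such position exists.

Check waiting ∨ walk at each position in order: 0 ✓, 1 ✓, 2 ✓.
At position 3 the labels are {}, so waiting ∨ walk is false there. This is the first violation.

3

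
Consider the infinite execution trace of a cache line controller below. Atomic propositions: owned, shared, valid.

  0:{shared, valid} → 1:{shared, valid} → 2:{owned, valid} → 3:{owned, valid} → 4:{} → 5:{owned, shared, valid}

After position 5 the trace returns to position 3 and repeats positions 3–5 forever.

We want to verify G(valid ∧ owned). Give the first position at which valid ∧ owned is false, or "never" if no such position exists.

At position 0 the labels are {shared, valid}, so valid ∧ owned is false there. This is the first violation.

0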